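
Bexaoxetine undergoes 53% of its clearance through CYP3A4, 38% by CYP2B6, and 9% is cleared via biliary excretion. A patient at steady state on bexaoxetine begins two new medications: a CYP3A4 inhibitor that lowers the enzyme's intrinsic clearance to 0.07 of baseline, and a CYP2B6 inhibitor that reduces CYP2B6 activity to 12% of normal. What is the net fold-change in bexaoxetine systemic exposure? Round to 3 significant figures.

The CYP3A4 pathway (53% of clearance) is reduced to 0.07× activity: 0.53 × 0.07 = 0.0371.
The CYP2B6 pathway (38% of clearance) is reduced to 0.12× activity: 0.38 × 0.12 = 0.0456.
The remaining 9% of clearance is unaffected.
New clearance relative to baseline: 0.0371 + 0.0456 + 0.09 = 0.1727.
Systemic exposure ∝ 1/CL: fold-change = 1 / 0.1727 = 5.79.

5.79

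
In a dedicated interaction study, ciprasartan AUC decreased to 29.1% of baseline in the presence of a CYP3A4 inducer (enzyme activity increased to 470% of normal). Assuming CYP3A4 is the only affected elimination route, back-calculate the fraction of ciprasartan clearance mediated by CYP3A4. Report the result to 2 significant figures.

0.66

CL'/CL = 1 / 0.291 = 3.436
4.7·fm + (1 − fm) = 3.436
fm = (3.436 − 1) / (4.7 − 1) = 0.66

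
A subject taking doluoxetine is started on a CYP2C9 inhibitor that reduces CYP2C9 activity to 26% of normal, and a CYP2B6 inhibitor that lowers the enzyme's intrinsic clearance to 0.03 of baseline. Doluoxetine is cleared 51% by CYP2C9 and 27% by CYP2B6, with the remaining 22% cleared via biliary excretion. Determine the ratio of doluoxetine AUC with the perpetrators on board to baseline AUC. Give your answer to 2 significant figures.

The CYP2C9 pathway (51% of clearance) falls to 0.26× activity: 0.51 × 0.26 = 0.1326.
The CYP2B6 pathway (27% of clearance) is reduced to 0.03× activity: 0.27 × 0.03 = 0.0081.
Non-CYP routes (22%) are unchanged.
Relative clearance = 0.1326 + 0.0081 + 0.22 = 0.3607.
AUC ∝ 1/CL: fold-change = 1 / 0.3607 = 2.8.

2.8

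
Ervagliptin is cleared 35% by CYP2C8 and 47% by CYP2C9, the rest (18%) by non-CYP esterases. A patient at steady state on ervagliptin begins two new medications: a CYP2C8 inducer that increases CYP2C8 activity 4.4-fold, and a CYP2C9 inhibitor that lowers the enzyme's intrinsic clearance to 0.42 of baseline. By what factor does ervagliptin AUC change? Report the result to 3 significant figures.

CYP2C8: 0.35 × 4.4 = 1.54
CYP2C9: 0.47 × 0.42 = 0.1974
Other: 0.18 (unchanged)
New clearance relative to baseline: 1.54 + 0.1974 + 0.18 = 1.9174.
Net AUC ratio = 1 / 1.9174 = 0.522.

0.522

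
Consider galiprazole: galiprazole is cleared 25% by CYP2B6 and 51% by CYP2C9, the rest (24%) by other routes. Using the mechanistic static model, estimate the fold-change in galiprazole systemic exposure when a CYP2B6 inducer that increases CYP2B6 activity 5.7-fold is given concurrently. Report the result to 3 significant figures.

0.460

The CYP2B6 pathway (25% of clearance) is boosted to 5.7× activity: 0.25 × 5.7 = 1.425.
CYP2C9 (51%) and the residual 24% are unaffected.
New clearance relative to baseline: 1.425 + 0.51 + 0.24 = 2.175.
Systemic exposure is inversely proportional to clearance, so the fold-change is 1 / 2.175 = 0.460.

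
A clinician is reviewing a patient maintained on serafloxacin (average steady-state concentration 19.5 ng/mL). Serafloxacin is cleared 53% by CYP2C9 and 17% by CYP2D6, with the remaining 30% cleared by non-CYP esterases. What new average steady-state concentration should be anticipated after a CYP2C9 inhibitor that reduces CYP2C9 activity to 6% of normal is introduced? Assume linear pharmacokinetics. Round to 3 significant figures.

38.9 ng/mL

The CYP2C9 pathway (53% of clearance) is reduced to 0.06× activity: 0.53 × 0.06 = 0.0318.
CYP2D6 (17%) and the residual 30% are unaffected.
CL_new/CL_old = 0.0318 + 0.17 + 0.3 = 0.5018.
Average steady-state concentration ∝ 1/CL, so new value = 19.5 / 0.5018 = 38.9 ng/mL.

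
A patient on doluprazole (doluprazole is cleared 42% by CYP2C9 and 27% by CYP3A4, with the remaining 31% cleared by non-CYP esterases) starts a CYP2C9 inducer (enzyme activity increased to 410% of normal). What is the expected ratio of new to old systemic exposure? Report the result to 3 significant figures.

0.434

The CYP2C9 pathway (42% of clearance) rises to 4.1× activity: 0.42 × 4.1 = 1.722.
CYP3A4 (27%) and the residual 31% are unaffected.
CL_new/CL_old = 1.722 + 0.27 + 0.31 = 2.302.
Since systemic exposure ∝ 1/CL, the ratio is 1 / 2.302 = 0.434.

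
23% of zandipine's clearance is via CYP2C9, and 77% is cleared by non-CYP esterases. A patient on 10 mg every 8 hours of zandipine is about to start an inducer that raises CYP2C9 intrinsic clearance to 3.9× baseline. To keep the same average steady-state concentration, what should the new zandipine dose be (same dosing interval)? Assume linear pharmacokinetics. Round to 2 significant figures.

The CYP2C9 pathway (23% of clearance) rises to 3.9× activity: 0.23 × 3.9 = 0.897.
Non-CYP routes (77%) are unchanged.
CL_new/CL_old = 0.897 + 0.77 = 1.667.
Css,avg = (dose rate)/CL, so holding Css fixed requires dose ∝ CL: 10 × 1.667 = 17 mg.

17 mg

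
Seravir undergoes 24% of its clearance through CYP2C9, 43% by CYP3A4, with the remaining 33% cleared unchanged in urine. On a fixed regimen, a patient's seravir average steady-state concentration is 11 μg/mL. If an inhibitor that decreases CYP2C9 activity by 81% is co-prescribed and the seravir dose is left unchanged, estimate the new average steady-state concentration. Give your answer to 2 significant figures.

14 μg/mL

CYP2C9: 0.24 × 0.19 = 0.0456
CYP3A4: 0.43 (unchanged)
Other: 0.33 (unchanged)
New clearance relative to baseline: 0.0456 + 0.43 + 0.33 = 0.8056.
New average steady-state concentration = baseline ÷ relative clearance = 11 / 0.8056 = 14 μg/mL.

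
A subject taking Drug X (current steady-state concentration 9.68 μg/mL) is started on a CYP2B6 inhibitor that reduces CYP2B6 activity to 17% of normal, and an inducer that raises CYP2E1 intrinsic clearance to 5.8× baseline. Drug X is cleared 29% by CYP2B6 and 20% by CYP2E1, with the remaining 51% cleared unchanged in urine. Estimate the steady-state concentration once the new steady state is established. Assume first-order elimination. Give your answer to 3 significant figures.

5.63 μg/mL

The CYP2B6 pathway (29% of clearance) drops to 0.17× activity: 0.29 × 0.17 = 0.0493.
The CYP2E1 pathway (20% of clearance) is boosted to 5.8× activity: 0.2 × 5.8 = 1.16.
Non-CYP routes (51%) are unchanged.
Relative clearance = 0.0493 + 1.16 + 0.51 = 1.7193.
New steady-state concentration = 9.68 / 1.7193 = 5.63 μg/mL (concentration scales inversely with clearance).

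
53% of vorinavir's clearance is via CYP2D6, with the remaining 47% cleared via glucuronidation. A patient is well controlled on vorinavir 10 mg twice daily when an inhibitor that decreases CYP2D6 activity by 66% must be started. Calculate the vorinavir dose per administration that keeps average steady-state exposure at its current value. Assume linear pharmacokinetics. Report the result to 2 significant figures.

6.5 mg

The CYP2D6 pathway (53% of clearance) falls to 0.34× activity: 0.53 × 0.34 = 0.1802.
Non-CYP routes (47%) are unchanged.
New clearance relative to baseline: 0.1802 + 0.47 = 0.6502.
Exposure is unchanged when dose changes in proportion to clearance. New dose = 10 mg × 0.6502 = 6.5 mg.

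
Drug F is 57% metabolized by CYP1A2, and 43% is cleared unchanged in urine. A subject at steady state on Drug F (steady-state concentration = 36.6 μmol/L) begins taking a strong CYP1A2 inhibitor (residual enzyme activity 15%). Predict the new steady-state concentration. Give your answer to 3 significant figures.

CYP1A2: 0.57 × 0.15 = 0.0855
Other: 0.43 (unchanged)
Relative clearance = 0.0855 + 0.43 = 0.5155.
With dosing unchanged, steady-state concentration scales as 1/CL: 36.6 / 0.5155 = 71.0 μmol/L.

71.0 μmol/L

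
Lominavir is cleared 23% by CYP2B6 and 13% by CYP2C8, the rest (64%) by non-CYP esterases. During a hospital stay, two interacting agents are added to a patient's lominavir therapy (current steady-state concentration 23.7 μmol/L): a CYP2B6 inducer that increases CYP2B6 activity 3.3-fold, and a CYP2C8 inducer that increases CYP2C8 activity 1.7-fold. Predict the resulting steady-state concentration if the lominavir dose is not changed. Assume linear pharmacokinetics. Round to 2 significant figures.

15 μmol/L

The CYP2B6 pathway (23% of clearance) is boosted to 3.3× activity: 0.23 × 3.3 = 0.759.
The CYP2C8 pathway (13% of clearance) increases to 1.7× activity: 0.13 × 1.7 = 0.221.
Non-CYP routes (64%) are unchanged.
CL_new/CL_old = 0.759 + 0.221 + 0.64 = 1.62.
New steady-state concentration = 23.7 / 1.62 = 15 μmol/L (concentration scales inversely with clearance).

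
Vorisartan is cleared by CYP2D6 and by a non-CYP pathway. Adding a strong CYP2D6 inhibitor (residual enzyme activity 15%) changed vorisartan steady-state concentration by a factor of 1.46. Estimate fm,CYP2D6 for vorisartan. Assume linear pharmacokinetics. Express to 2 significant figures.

0.37

Write x for the fraction cleared via CYP2D6. The observed steady-state concentration change means clearance fell to 1/1.46 = 0.6849 of baseline.
Setting x·0.15 + (1 − x) = 0.6849 and solving: x = (0.6849 − 1)/(0.15 − 1) = 0.37.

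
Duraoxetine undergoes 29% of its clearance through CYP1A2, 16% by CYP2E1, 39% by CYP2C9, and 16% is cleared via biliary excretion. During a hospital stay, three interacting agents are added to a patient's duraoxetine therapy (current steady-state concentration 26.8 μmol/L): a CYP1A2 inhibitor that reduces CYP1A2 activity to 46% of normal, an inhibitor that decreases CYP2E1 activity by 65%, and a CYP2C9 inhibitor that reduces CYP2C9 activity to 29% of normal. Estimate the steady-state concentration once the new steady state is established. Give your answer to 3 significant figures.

57.9 μmol/L

The CYP1A2 pathway (29% of clearance) drops to 0.46× activity: 0.29 × 0.46 = 0.1334.
The CYP2E1 pathway (16% of clearance) is reduced to 0.35× activity: 0.16 × 0.35 = 0.056.
The CYP2C9 pathway (39% of clearance) drops to 0.29× activity: 0.39 × 0.29 = 0.1131.
Non-CYP routes (16%) are unchanged.
CL_new/CL_old = 0.1334 + 0.056 + 0.1131 + 0.16 = 0.4625.
New steady-state concentration = 26.8 / 0.4625 = 57.9 μmol/L (concentration scales inversely with clearance).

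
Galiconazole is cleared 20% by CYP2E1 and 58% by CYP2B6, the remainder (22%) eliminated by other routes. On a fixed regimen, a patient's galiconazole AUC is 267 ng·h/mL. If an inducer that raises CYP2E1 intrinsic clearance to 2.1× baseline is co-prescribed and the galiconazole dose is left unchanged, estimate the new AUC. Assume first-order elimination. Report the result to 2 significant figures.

2.2 × 10² ng·h/mL

The CYP2E1 pathway (20% of clearance) rises to 2.1× activity: 0.2 × 2.1 = 0.42.
CYP2B6 (58%) and the residual 22% are unaffected.
CL_new/CL_old = 0.42 + 0.58 + 0.22 = 1.22.
AUC ∝ 1/CL, so new value = 267 / 1.22 = 2.2 × 10² ng·h/mL.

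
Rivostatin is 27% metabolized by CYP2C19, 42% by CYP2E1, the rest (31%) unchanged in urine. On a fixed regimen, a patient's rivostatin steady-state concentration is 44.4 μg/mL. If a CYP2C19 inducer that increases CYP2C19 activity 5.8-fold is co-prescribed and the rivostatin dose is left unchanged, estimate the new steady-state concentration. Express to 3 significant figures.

CYP2C19: 0.27 × 5.8 = 1.566
CYP2E1: 0.42 (unchanged)
Other: 0.31 (unchanged)
CL_new/CL_old = 1.566 + 0.42 + 0.31 = 2.296.
With dosing unchanged, steady-state concentration scales as 1/CL: 44.4 / 2.296 = 19.3 μg/mL.

19.3 μg/mL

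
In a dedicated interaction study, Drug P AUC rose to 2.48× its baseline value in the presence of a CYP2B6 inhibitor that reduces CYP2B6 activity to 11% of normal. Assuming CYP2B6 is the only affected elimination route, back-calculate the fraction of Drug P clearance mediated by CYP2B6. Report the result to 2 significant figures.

CL'/CL = 1 / 2.48 = 0.4032
0.11·fm + (1 − fm) = 0.4032
fm = (0.4032 − 1) / (0.11 − 1) = 0.67

0.67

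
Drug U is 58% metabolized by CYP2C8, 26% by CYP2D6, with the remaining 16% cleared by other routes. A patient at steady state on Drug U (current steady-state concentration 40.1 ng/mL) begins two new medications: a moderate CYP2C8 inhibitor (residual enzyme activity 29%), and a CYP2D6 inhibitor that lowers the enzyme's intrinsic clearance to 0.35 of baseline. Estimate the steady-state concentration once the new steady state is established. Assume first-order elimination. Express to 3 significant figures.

The CYP2C8 pathway (58% of clearance) drops to 0.29× activity: 0.58 × 0.29 = 0.1682.
The CYP2D6 pathway (26% of clearance) is reduced to 0.35× activity: 0.26 × 0.35 = 0.091.
Non-CYP routes (16%) are unchanged.
New clearance relative to baseline: 0.1682 + 0.091 + 0.16 = 0.4192.
Steady-state concentration ∝ 1/CL: new value = 40.1 / 0.4192 = 95.7 ng/mL.

95.7 ng/mL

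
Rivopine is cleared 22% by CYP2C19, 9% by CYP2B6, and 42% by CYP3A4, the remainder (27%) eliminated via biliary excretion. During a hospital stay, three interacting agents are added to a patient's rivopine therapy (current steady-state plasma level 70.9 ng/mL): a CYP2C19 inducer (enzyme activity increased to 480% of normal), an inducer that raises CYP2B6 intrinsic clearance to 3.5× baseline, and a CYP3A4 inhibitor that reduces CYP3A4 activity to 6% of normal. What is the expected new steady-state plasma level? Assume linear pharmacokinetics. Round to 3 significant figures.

The CYP2C19 pathway (22% of clearance) increases to 4.8× activity: 0.22 × 4.8 = 1.056.
The CYP2B6 pathway (9% of clearance) rises to 3.5× activity: 0.09 × 3.5 = 0.315.
The CYP3A4 pathway (42% of clearance) falls to 0.06× activity: 0.42 × 0.06 = 0.0252.
Non-CYP routes (27%) are unchanged.
Relative clearance = 1.056 + 0.315 + 0.0252 + 0.27 = 1.6662.
Steady-state plasma level ∝ 1/CL: new value = 70.9 / 1.6662 = 42.6 ng/mL.

42.6 ng/mL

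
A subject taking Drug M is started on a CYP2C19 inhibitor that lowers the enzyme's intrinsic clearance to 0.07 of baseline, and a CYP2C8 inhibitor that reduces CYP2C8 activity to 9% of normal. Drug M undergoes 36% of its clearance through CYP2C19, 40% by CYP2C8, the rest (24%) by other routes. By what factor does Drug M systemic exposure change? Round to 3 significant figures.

The CYP2C19 pathway (36% of clearance) is reduced to 0.07× activity: 0.36 × 0.07 = 0.0252.
The CYP2C8 pathway (40% of clearance) drops to 0.09× activity: 0.4 × 0.09 = 0.036.
The remaining 24% of clearance is unaffected.
CL_new/CL_old = 0.0252 + 0.036 + 0.24 = 0.3012.
Net systemic exposure ratio = 1 / 0.3012 = 3.32.

3.32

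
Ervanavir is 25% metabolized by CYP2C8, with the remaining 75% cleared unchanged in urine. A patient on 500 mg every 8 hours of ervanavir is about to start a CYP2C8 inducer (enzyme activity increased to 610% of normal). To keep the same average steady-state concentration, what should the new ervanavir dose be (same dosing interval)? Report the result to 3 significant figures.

CYP2C8: 0.25 × 6.1 = 1.525
Other: 0.75 (unchanged)
Relative clearance = 1.525 + 0.75 = 2.275.
Css,avg = (dose rate)/CL, so holding Css fixed requires dose ∝ CL: 500 × 2.275 = 1.14 × 10³ mg.

1.14 × 10³ mg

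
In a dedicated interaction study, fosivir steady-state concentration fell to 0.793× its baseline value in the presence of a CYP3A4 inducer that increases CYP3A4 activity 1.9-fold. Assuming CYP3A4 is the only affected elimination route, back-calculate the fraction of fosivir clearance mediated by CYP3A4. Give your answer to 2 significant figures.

0.29

CL'/CL = 1 / 0.793 = 1.261
1.9·fm + (1 − fm) = 1.261
fm = (1.261 − 1) / (1.9 − 1) = 0.29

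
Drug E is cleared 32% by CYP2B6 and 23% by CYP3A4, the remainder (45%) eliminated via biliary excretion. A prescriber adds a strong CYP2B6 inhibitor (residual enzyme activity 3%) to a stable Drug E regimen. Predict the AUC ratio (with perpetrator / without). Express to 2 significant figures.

CYP2B6: 0.32 × 0.03 = 0.0096
CYP3A4: 0.23 (unchanged)
Other: 0.45 (unchanged)
Relative clearance = 0.0096 + 0.23 + 0.45 = 0.6896.
AUC ratio = CL_old/CL_new = 1 / 0.6896 = 1.5.

1.5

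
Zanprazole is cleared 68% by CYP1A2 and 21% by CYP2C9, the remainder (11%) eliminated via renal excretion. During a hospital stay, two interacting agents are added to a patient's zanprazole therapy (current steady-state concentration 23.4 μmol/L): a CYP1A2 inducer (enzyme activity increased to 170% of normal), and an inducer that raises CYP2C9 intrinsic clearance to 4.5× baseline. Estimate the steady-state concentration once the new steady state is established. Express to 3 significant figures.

10.6 μmol/L

CYP1A2: 0.68 × 1.7 = 1.156
CYP2C9: 0.21 × 4.5 = 0.945
Other: 0.11 (unchanged)
Relative clearance = 1.156 + 0.945 + 0.11 = 2.211.
Dividing the baseline by the relative clearance: 23.4 / 2.211 = 10.6 μmol/L.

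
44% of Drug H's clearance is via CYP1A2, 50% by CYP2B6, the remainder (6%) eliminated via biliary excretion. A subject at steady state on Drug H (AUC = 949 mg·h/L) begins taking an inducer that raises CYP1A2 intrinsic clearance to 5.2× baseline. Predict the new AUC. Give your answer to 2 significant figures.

The CYP1A2 pathway (44% of clearance) increases to 5.2× activity: 0.44 × 5.2 = 2.288.
CYP2B6 (50%) and the residual 6% are unaffected.
Relative clearance = 2.288 + 0.5 + 0.06 = 2.848.
New AUC = baseline ÷ relative clearance = 949 / 2.848 = 3.3 × 10² mg·h/L.

3.3 × 10² mg·h/L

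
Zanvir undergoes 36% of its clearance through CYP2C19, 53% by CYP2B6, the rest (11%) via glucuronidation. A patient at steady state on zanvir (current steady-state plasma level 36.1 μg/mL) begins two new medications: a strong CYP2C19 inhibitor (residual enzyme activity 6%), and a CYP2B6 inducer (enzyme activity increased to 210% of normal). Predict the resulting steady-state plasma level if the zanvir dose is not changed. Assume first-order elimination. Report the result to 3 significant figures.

29.0 μg/mL

CYP2C19: 0.36 × 0.06 = 0.0216
CYP2B6: 0.53 × 2.1 = 1.113
Other: 0.11 (unchanged)
CL_new/CL_old = 0.0216 + 1.113 + 0.11 = 1.2446.
Dividing the baseline by the relative clearance: 36.1 / 1.2446 = 29.0 μg/mL.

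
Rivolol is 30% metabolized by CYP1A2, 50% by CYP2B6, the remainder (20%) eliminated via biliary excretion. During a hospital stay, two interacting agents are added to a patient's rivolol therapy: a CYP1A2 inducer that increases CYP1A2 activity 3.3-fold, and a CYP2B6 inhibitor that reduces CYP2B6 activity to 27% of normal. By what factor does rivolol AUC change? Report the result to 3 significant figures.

The CYP1A2 pathway (30% of clearance) is boosted to 3.3× activity: 0.3 × 3.3 = 0.99.
The CYP2B6 pathway (50% of clearance) falls to 0.27× activity: 0.5 × 0.27 = 0.135.
Non-CYP routes (20%) are unchanged.
New clearance relative to baseline: 0.99 + 0.135 + 0.2 = 1.325.
AUC ∝ 1/CL: fold-change = 1 / 1.325 = 0.755.

0.755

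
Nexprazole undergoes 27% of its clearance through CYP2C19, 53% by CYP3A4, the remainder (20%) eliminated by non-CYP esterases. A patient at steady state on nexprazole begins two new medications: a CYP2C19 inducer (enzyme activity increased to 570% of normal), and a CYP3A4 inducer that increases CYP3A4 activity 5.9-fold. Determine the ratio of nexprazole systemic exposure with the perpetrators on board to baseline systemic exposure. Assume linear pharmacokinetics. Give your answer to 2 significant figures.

0.21

The CYP2C19 pathway (27% of clearance) increases to 5.7× activity: 0.27 × 5.7 = 1.539.
The CYP3A4 pathway (53% of clearance) increases to 5.9× activity: 0.53 × 5.9 = 3.127.
The remaining 20% of clearance is unaffected.
CL_new/CL_old = 1.539 + 3.127 + 0.2 = 4.866.
Because systemic exposure varies inversely with clearance, the combined effect is 1 / 4.866 = 0.21.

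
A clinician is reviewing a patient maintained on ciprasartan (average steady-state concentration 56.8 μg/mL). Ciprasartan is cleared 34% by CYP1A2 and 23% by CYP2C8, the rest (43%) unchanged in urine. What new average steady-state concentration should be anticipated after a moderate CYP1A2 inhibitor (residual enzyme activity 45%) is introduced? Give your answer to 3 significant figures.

The CYP1A2 pathway (34% of clearance) drops to 0.45× activity: 0.34 × 0.45 = 0.153.
CYP2C8 (23%) and the residual 43% are unaffected.
New clearance relative to baseline: 0.153 + 0.23 + 0.43 = 0.813.
New average steady-state concentration = baseline ÷ relative clearance = 56.8 / 0.813 = 69.9 μg/mL.

69.9 μg/mL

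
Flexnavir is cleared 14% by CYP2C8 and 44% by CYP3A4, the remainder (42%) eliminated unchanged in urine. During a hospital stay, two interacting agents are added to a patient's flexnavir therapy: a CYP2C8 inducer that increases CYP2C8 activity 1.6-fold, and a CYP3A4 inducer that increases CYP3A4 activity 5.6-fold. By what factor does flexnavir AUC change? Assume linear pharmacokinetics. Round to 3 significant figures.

The CYP2C8 pathway (14% of clearance) is boosted to 1.6× activity: 0.14 × 1.6 = 0.224.
The CYP3A4 pathway (44% of clearance) increases to 5.6× activity: 0.44 × 5.6 = 2.464.
The remaining 42% of clearance is unaffected.
Relative clearance = 0.224 + 2.464 + 0.42 = 3.108.
Because AUC varies inversely with clearance, the combined effect is 1 / 3.108 = 0.322.

0.322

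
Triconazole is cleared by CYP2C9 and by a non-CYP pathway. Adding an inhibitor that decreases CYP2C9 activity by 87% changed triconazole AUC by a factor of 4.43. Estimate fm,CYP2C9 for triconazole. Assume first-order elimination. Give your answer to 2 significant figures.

CL'/CL = 1 / 4.43 = 0.2257
0.13·fm + (1 − fm) = 0.2257
fm = (0.2257 − 1) / (0.13 − 1) = 0.89

0.89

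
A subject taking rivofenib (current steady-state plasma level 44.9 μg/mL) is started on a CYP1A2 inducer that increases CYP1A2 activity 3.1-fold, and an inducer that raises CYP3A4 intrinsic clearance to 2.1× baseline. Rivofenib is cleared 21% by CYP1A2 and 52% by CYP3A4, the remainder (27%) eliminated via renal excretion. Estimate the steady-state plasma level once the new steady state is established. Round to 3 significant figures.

The CYP1A2 pathway (21% of clearance) is boosted to 3.1× activity: 0.21 × 3.1 = 0.651.
The CYP3A4 pathway (52% of clearance) is boosted to 2.1× activity: 0.52 × 2.1 = 1.092.
Non-CYP routes (27%) are unchanged.
Relative clearance = 0.651 + 1.092 + 0.27 = 2.013.
Steady-state plasma level ∝ 1/CL: new value = 44.9 / 2.013 = 22.3 μg/mL.

22.3 μg/mL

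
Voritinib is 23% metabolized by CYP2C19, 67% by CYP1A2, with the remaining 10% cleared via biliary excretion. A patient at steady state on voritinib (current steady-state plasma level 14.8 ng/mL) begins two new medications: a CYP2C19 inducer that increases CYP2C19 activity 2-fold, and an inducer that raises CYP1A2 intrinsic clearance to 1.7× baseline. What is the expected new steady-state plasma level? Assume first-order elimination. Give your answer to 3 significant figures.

The CYP2C19 pathway (23% of clearance) increases to 2× activity: 0.23 × 2 = 0.46.
The CYP1A2 pathway (67% of clearance) increases to 1.7× activity: 0.67 × 1.7 = 1.139.
The remaining 10% of clearance is unaffected.
CL_new/CL_old = 0.46 + 1.139 + 0.1 = 1.699.
Dividing the baseline by the relative clearance: 14.8 / 1.699 = 8.71 ng/mL.

8.71 ng/mL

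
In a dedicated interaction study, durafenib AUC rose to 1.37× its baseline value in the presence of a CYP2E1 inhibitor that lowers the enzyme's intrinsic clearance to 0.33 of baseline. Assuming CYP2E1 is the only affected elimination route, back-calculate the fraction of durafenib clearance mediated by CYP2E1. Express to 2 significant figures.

Call the CYP2E1 fraction fm. After the interaction, CL_new/CL_old = fm × 0.33 + (1 − fm).
AUC ratio = 1 / (new CL fraction), so new CL fraction = 1 / 1.37 = 0.7299.
fm × 0.33 + 1 − fm = 0.7299  ⇒  fm × (0.33 − 1) = −0.2701  ⇒  fm = 0.40.

0.40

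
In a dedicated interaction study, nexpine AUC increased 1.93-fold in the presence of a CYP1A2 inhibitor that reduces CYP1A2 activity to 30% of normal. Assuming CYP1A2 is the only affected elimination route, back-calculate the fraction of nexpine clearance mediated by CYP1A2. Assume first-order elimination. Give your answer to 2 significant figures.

0.69

Write x for the fraction cleared via CYP1A2. The observed AUC change means clearance fell to 1/1.93 = 0.5181 of baseline.
Only the CYP1A2 route changed, so 0.5181 = x·0.3 + (1 − x), giving x = 0.69.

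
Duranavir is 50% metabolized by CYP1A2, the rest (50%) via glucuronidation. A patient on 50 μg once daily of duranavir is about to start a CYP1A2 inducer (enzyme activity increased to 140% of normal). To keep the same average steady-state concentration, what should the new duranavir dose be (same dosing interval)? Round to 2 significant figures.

60 μg

The CYP1A2 pathway (50% of clearance) rises to 1.4× activity: 0.5 × 1.4 = 0.7.
The remaining 50% of clearance is unaffected.
New clearance relative to baseline: 0.7 + 0.5 = 1.2.
Exposure is unchanged when dose changes in proportion to clearance. New dose = 50 μg × 1.2 = 60 μg.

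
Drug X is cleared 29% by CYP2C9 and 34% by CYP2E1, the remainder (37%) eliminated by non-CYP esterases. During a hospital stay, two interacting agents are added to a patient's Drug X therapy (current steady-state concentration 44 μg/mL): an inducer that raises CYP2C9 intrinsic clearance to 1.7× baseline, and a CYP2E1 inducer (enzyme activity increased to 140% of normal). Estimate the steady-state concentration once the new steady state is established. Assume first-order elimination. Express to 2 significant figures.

33 μg/mL

The CYP2C9 pathway (29% of clearance) is boosted to 1.7× activity: 0.29 × 1.7 = 0.493.
The CYP2E1 pathway (34% of clearance) increases to 1.4× activity: 0.34 × 1.4 = 0.476.
Non-CYP routes (37%) are unchanged.
New clearance relative to baseline: 0.493 + 0.476 + 0.37 = 1.339.
Steady-state concentration ∝ 1/CL: new value = 44 / 1.339 = 33 μg/mL.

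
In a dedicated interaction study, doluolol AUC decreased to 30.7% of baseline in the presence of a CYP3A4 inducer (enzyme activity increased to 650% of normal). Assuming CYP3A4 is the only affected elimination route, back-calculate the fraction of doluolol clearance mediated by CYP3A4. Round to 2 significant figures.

0.41

CL'/CL = 1 / 0.307 = 3.257
6.5·fm + (1 − fm) = 3.257
fm = (3.257 − 1) / (6.5 − 1) = 0.41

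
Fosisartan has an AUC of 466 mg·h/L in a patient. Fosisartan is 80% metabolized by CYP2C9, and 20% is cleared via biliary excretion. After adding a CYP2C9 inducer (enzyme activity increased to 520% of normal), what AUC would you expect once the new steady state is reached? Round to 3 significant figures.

107 mg·h/L

The CYP2C9 pathway (80% of clearance) is boosted to 5.2× activity: 0.8 × 5.2 = 4.16.
Non-CYP routes (20%) are unchanged.
Relative clearance = 4.16 + 0.2 = 4.36.
AUC ∝ 1/CL, so new value = 466 / 4.36 = 107 mg·h/L.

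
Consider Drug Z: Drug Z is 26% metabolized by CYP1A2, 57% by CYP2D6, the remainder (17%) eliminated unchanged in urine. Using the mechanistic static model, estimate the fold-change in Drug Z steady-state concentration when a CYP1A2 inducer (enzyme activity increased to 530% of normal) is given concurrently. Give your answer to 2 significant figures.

0.47

The CYP1A2 pathway (26% of clearance) increases to 5.3× activity: 0.26 × 5.3 = 1.378.
CYP2D6 (57%) and the residual 17% are unaffected.
CL_new/CL_old = 1.378 + 0.57 + 0.17 = 2.118.
Steady-state concentration is inversely proportional to clearance, so the fold-change is 1 / 2.118 = 0.47.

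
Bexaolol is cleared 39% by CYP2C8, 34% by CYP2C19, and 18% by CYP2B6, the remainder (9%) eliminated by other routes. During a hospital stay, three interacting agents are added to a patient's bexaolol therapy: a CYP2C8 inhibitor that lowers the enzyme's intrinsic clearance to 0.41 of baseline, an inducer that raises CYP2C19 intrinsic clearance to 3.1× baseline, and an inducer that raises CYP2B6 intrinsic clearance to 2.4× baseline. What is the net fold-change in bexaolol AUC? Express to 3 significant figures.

The CYP2C8 pathway (39% of clearance) is reduced to 0.41× activity: 0.39 × 0.41 = 0.1599.
The CYP2C19 pathway (34% of clearance) increases to 3.1× activity: 0.34 × 3.1 = 1.054.
The CYP2B6 pathway (18% of clearance) rises to 2.4× activity: 0.18 × 2.4 = 0.432.
The remaining 9% of clearance is unaffected.
CL_new/CL_old = 0.1599 + 1.054 + 0.432 + 0.09 = 1.7359.
Net AUC ratio = 1 / 1.7359 = 0.576.

0.576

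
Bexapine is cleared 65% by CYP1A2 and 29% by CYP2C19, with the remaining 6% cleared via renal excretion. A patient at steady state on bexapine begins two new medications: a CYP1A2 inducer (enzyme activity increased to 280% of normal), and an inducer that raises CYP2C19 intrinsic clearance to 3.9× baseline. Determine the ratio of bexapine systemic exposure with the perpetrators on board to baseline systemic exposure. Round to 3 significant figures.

The CYP1A2 pathway (65% of clearance) increases to 2.8× activity: 0.65 × 2.8 = 1.82.
The CYP2C19 pathway (29% of clearance) increases to 3.9× activity: 0.29 × 3.9 = 1.131.
The remaining 6% of clearance is unaffected.
New clearance relative to baseline: 1.82 + 1.131 + 0.06 = 3.011.
Because systemic exposure varies inversely with clearance, the combined effect is 1 / 3.011 = 0.332.

0.332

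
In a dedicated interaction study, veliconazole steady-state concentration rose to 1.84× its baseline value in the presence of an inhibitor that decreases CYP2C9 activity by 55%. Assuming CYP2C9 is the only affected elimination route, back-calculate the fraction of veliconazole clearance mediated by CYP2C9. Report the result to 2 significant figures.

Let x = fm,CYP2C9. Because steady-state concentration ∝ 1/CL, relative clearance fell to 1/1.84 = 0.5435.
Setting x·0.45 + (1 − x) = 0.5435 and solving: x = (0.5435 − 1)/(0.45 − 1) = 0.83.

0.83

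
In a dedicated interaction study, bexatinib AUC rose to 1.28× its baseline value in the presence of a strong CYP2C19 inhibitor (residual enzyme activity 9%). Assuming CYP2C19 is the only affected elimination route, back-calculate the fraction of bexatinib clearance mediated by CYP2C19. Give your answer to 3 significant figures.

CL'/CL = 1 / 1.28 = 0.7812
0.09·fm + (1 − fm) = 0.7812
fm = (0.7812 − 1) / (0.09 − 1) = 0.240

0.240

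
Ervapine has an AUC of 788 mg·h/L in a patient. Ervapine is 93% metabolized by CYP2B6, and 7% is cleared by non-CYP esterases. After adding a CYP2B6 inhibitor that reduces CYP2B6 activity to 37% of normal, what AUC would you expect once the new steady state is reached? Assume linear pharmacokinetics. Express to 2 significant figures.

The CYP2B6 pathway (93% of clearance) is reduced to 0.37× activity: 0.93 × 0.37 = 0.3441.
Non-CYP routes (7%) are unchanged.
CL_new/CL_old = 0.3441 + 0.07 = 0.4141.
New AUC = baseline ÷ relative clearance = 788 / 0.4141 = 1.9 × 10³ mg·h/L.

1.9 × 10³ mg·h/L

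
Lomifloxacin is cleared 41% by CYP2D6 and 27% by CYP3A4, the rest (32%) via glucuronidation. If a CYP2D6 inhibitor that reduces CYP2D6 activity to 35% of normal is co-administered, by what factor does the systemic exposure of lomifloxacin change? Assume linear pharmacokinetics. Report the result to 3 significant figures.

1.36

The CYP2D6 pathway (41% of clearance) falls to 0.35× activity: 0.41 × 0.35 = 0.1435.
CYP3A4 (27%) and the residual 32% are unaffected.
CL_new/CL_old = 0.1435 + 0.27 + 0.32 = 0.7335.
Since systemic exposure ∝ 1/CL, the ratio is 1 / 0.7335 = 1.36.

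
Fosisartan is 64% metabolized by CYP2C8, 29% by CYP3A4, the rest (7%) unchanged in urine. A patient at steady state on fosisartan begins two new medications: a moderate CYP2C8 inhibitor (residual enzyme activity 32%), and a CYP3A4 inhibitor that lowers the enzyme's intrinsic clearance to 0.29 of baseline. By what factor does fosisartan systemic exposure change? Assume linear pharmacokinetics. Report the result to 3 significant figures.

2.79

CYP2C8: 0.64 × 0.32 = 0.2048
CYP3A4: 0.29 × 0.29 = 0.0841
Other: 0.07 (unchanged)
New clearance relative to baseline: 0.2048 + 0.0841 + 0.07 = 0.3589.
Because systemic exposure varies inversely with clearance, the combined effect is 1 / 0.3589 = 2.79.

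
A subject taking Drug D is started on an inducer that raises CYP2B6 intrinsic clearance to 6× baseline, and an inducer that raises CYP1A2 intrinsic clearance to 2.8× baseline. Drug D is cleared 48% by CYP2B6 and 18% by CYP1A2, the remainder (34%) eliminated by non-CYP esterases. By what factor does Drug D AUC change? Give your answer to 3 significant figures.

The CYP2B6 pathway (48% of clearance) is boosted to 6× activity: 0.48 × 6 = 2.88.
The CYP1A2 pathway (18% of clearance) is boosted to 2.8× activity: 0.18 × 2.8 = 0.504.
Non-CYP routes (34%) are unchanged.
CL_new/CL_old = 2.88 + 0.504 + 0.34 = 3.724.
Because AUC varies inversely with clearance, the combined effect is 1 / 3.724 = 0.269.

0.269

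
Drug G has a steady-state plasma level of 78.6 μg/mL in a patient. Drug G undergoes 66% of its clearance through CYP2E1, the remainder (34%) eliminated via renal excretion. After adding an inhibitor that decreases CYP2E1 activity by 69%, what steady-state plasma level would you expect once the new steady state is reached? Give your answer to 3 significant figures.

The CYP2E1 pathway (66% of clearance) drops to 0.31× activity: 0.66 × 0.31 = 0.2046.
Non-CYP routes (34%) are unchanged.
CL_new/CL_old = 0.2046 + 0.34 = 0.5446.
New steady-state plasma level = baseline ÷ relative clearance = 78.6 / 0.5446 = 144 μg/mL.

144 μg/mL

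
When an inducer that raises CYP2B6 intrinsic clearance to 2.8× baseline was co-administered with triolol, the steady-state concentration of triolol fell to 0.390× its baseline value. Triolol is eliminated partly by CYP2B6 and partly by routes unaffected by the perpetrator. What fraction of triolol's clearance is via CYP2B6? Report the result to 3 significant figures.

CL'/CL = 1 / 0.390 = 2.564
2.8·fm + (1 − fm) = 2.564
fm = (2.564 − 1) / (2.8 − 1) = 0.869

0.869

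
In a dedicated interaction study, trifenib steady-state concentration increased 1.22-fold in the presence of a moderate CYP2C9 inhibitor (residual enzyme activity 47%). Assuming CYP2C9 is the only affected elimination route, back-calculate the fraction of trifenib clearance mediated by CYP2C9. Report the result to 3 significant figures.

0.340

CL'/CL = 1 / 1.22 = 0.8197
0.47·fm + (1 − fm) = 0.8197
fm = (0.8197 − 1) / (0.47 − 1) = 0.340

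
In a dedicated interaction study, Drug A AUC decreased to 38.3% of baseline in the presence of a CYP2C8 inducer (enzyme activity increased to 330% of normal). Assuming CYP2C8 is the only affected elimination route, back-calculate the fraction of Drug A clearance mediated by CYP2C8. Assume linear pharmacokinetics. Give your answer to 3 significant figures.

Call the CYP2C8 fraction fm. After the interaction, CL_new/CL_old = fm × 3.3 + (1 − fm).
AUC ratio = 1 / (new CL fraction), so new CL fraction = 1 / 0.383 = 2.611.
fm × 3.3 + 1 − fm = 2.611  ⇒  fm × (3.3 − 1) = 1.611  ⇒  fm = 0.700.

0.700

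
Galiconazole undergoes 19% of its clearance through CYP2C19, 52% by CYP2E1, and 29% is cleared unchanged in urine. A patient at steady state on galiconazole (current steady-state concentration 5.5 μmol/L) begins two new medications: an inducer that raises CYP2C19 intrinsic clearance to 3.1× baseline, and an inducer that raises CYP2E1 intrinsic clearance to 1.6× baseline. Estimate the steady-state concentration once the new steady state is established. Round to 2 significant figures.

3.2 μmol/L

CYP2C19: 0.19 × 3.1 = 0.589
CYP2E1: 0.52 × 1.6 = 0.832
Other: 0.29 (unchanged)
CL_new/CL_old = 0.589 + 0.832 + 0.29 = 1.711.
New steady-state concentration = 5.5 / 1.711 = 3.2 μmol/L (concentration scales inversely with clearance).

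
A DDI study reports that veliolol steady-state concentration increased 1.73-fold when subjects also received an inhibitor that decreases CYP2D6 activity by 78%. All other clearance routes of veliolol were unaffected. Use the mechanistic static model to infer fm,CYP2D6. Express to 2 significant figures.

CL'/CL = 1 / 1.73 = 0.578
0.22·fm + (1 − fm) = 0.578
fm = (0.578 − 1) / (0.22 − 1) = 0.54

0.54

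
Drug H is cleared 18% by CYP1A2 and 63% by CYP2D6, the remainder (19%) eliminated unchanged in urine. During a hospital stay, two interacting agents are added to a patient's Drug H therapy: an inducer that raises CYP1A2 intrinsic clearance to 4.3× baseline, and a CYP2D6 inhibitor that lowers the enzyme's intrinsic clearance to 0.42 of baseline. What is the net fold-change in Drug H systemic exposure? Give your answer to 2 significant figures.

0.81

The CYP1A2 pathway (18% of clearance) increases to 4.3× activity: 0.18 × 4.3 = 0.774.
The CYP2D6 pathway (63% of clearance) falls to 0.42× activity: 0.63 × 0.42 = 0.2646.
Non-CYP routes (19%) are unchanged.
Relative clearance = 0.774 + 0.2646 + 0.19 = 1.2286.
Because systemic exposure varies inversely with clearance, the combined effect is 1 / 1.2286 = 0.81.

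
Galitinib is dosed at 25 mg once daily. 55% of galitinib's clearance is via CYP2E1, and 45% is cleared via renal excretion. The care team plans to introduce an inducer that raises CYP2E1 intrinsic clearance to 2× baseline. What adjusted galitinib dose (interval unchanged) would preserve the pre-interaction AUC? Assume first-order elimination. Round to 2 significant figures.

The CYP2E1 pathway (55% of clearance) rises to 2× activity: 0.55 × 2 = 1.1.
Non-CYP routes (45%) are unchanged.
CL_new/CL_old = 1.1 + 0.45 = 1.55.
Exposure is unchanged when dose changes in proportion to clearance. New dose = 25 mg × 1.55 = 39 mg.

39 mg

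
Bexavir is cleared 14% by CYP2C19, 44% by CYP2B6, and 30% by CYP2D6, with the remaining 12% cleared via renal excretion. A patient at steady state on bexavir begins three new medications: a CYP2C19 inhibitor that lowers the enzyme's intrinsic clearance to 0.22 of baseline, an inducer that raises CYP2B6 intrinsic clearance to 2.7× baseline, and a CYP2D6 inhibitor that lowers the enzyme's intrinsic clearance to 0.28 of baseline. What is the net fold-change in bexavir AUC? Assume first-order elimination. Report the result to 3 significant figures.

CYP2C19: 0.14 × 0.22 = 0.0308
CYP2B6: 0.44 × 2.7 = 1.188
CYP2D6: 0.3 × 0.28 = 0.084
Other: 0.12 (unchanged)
CL_new/CL_old = 0.0308 + 1.188 + 0.084 + 0.12 = 1.4228.
AUC ∝ 1/CL: fold-change = 1 / 1.4228 = 0.703.

0.703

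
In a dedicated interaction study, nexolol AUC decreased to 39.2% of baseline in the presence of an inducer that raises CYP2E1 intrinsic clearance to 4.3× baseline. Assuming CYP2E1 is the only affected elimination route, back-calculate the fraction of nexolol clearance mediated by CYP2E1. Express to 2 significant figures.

0.47

Call the CYP2E1 fraction fm. After the interaction, CL_new/CL_old = fm × 4.3 + (1 − fm).
AUC ratio = 1 / (new CL fraction), so new CL fraction = 1 / 0.392 = 2.551.
fm × 4.3 + 1 − fm = 2.551  ⇒  fm × (4.3 − 1) = 1.551  ⇒  fm = 0.47.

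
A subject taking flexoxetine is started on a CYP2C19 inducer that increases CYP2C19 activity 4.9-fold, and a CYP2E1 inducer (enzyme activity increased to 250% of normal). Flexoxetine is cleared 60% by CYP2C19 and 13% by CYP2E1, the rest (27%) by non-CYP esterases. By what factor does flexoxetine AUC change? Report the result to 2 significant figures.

0.28

The CYP2C19 pathway (60% of clearance) is boosted to 4.9× activity: 0.6 × 4.9 = 2.94.
The CYP2E1 pathway (13% of clearance) rises to 2.5× activity: 0.13 × 2.5 = 0.325.
Non-CYP routes (27%) are unchanged.
CL_new/CL_old = 2.94 + 0.325 + 0.27 = 3.535.
Because AUC varies inversely with clearance, the combined effect is 1 / 3.535 = 0.28.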